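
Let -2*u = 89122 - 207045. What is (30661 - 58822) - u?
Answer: -174245/2 ≈ -87123.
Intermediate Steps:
u = 117923/2 (u = -(89122 - 207045)/2 = -½*(-117923) = 117923/2 ≈ 58962.)
(30661 - 58822) - u = (30661 - 58822) - 1*117923/2 = -28161 - 117923/2 = -174245/2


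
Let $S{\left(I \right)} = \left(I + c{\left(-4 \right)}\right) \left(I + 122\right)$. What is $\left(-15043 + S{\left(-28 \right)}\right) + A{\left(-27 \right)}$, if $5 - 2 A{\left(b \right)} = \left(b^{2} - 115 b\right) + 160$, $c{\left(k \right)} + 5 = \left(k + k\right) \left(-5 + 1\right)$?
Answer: $- \frac{34263}{2} \approx -17132.0$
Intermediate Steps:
$c{\left(k \right)} = -5 - 8 k$ ($c{\left(k \right)} = -5 + \left(k + k\right) \left(-5 + 1\right) = -5 + 2 k \left(-4\right) = -5 - 8 k$)
$A{\left(b \right)} = - \frac{155}{2} - \frac{b^{2}}{2} + \frac{115 b}{2}$ ($A{\left(b \right)} = \frac{5}{2} - \frac{\left(b^{2} - 115 b\right) + 160}{2} = \frac{5}{2} - \frac{160 + b^{2} - 115 b}{2} = \frac{5}{2} - \left(80 + \frac{b^{2}}{2} - \frac{115 b}{2}\right) = - \frac{155}{2} - \frac{b^{2}}{2} + \frac{115 b}{2}$)
$S{\left(I \right)} = \left(27 + I\right) \left(122 + I\right)$ ($S{\left(I \right)} = \left(I - -27\right) \left(I + 122\right) = \left(I + \left(-5 + 32\right)\right) \left(122 + I\right) = \left(I + 27\right) \left(122 + I\right) = \left(27 + I\right) \left(122 + I\right)$)
$\left(-15043 + S{\left(-28 \right)}\right) + A{\left(-27 \right)} = \left(-15043 + \left(3294 + \left(-28\right)^{2} + 149 \left(-28\right)\right)\right) - \left(1630 + \frac{729}{2}\right) = \left(-15043 + \left(3294 + 784 - 4172\right)\right) - \frac{3989}{2} = \left(-15043 - 94\right) - \frac{3989}{2} = -15137 - \frac{3989}{2} = - \frac{34263}{2}$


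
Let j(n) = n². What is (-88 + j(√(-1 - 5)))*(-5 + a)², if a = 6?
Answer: -94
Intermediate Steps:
(-88 + j(√(-1 - 5)))*(-5 + a)² = (-88 + (√(-1 - 5))²)*(-5 + 6)² = (-88 + (√(-6))²)*1² = (-88 + (I*√6)²)*1 = (-88 - 6)*1 = -94*1 = -94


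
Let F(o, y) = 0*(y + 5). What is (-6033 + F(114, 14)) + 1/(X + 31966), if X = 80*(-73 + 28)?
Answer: -171132077/28366 ≈ -6033.0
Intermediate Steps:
X = -3600 (X = 80*(-45) = -3600)
F(o, y) = 0 (F(o, y) = 0*(5 + y) = 0)
(-6033 + F(114, 14)) + 1/(X + 31966) = (-6033 + 0) + 1/(-3600 + 31966) = -6033 + 1/28366 = -171132077/28366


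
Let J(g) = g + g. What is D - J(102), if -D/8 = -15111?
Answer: 120684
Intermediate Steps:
D = 120888 (D = -8*(-15111) = 120888)
J(g) = 2*g
D - J(102) = 120888 - 2*102 = 120888 - 1*204 = 120888 - 204 = 120684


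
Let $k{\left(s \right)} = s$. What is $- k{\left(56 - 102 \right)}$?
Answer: $46$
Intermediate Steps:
$- k{\left(56 - 102 \right)} = - (56 - 102) = \left(-1\right) \left(-46\right) = 46$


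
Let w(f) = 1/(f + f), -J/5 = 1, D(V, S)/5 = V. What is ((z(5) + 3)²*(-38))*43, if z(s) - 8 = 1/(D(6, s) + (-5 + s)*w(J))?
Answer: -89511337/450 ≈ -1.9891e+5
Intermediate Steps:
D(V, S) = 5*V
J = -5 (J = -5*1 = -5)
w(f) = 1/(2*f)
z(s) = 8 + 1/(61/2 - s/10) (z(s) = 8 + 1/(5*6 + (-5 + s)*((½)/(-5))) = 8 + 1/(30 + (-5 + s)*((½)*(-⅕))) = 8 + 1/(30 + (-5 + s)*(-⅒)) = 8 + 1/(30 + (½ - s/10)) = 8 + 1/(61/2 - s/10))
((z(5) + 3)²*(-38))*43 = ((2*(1225 - 4*5)/(305 - 1*5) + 3)²*(-38))*43 = ((2*(1225 - 20)/(305 - 5) + 3)²*(-38))*43 = ((2*1205/300 + 3)²*(-38))*43 = ((2*(1/300)*1205 + 3)²*(-38))*43 = ((241/30 + 3)²*(-38))*43 = ((331/30)²*(-38))*43 = ((109561/900)*(-38))*43 = -2081659/450*43 = -89511337/450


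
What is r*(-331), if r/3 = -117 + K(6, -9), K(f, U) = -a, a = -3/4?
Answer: 461745/4 ≈ 1.1544e+5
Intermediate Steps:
a = -3/4 (a = -3*1/4 = -3/4 ≈ -0.75000)
K(f, U) = 3/4 (K(f, U) = -1*(-3/4) = 3/4)
r = -1395/4 (r = 3*(-117 + 3/4) = 3*(-465/4) = -1395/4 ≈ -348.75)
r*(-331) = -1395/4*(-331) = 461745/4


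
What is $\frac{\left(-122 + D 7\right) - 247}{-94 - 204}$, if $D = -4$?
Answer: $\frac{397}{298} \approx 1.3322$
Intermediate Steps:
$\frac{\left(-122 + D 7\right) - 247}{-94 - 204} = \frac{\left(-122 - 28\right) - 247}{-94 - 204} = \frac{\left(-122 - 28\right) - 247}{-298} = \left(-150 - 247\right) \left(- \frac{1}{298}\right) = \left(-397\right) \left(- \frac{1}{298}\right) = \frac{397}{298}$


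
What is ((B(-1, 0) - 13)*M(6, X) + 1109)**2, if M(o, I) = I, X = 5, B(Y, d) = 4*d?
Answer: 1089936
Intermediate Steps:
((B(-1, 0) - 13)*M(6, X) + 1109)**2 = ((4*0 - 13)*5 + 1109)**2 = ((0 - 13)*5 + 1109)**2 = (-13*5 + 1109)**2 = (-65 + 1109)**2 = 1044**2 = 1089936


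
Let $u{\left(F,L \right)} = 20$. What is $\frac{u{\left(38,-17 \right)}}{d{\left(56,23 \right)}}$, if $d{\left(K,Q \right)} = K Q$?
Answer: $\frac{5}{322} \approx 0.015528$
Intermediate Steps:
$\frac{u{\left(38,-17 \right)}}{d{\left(56,23 \right)}} = \frac{20}{56 \cdot 23} = \frac{20}{1288} = 20 \cdot \frac{1}{1288} = \frac{5}{322}$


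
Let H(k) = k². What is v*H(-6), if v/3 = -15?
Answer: -1620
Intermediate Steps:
v = -45 (v = 3*(-15) = -45)
v*H(-6) = -45*(-6)² = -45*36 = -1620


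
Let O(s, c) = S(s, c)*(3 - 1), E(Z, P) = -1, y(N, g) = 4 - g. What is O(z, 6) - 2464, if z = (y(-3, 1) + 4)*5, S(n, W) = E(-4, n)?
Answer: -2466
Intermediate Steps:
S(n, W) = -1
z = 35 (z = ((4 - 1*1) + 4)*5 = ((4 - 1) + 4)*5 = (3 + 4)*5 = 7*5 = 35)
O(s, c) = -2 (O(s, c) = -(3 - 1) = -1*2 = -2)
O(z, 6) - 2464 = -2 - 2464 = -2466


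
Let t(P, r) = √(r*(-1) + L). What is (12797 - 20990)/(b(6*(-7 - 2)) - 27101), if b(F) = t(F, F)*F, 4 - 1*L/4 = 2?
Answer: 222038493/734283409 - 442422*√62/734283409 ≈ 0.29764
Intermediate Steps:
L = 8 (L = 16 - 4*2 = 16 - 8 = 8)
t(P, r) = √(8 - r) (t(P, r) = √(r*(-1) + 8) = √(-r + 8) = √(8 - r))
b(F) = F*√(8 - F) (b(F) = √(8 - F)*F = F*√(8 - F))
(12797 - 20990)/(b(6*(-7 - 2)) - 27101) = (12797 - 20990)/((6*(-7 - 2))*√(8 - 6*(-7 - 2)) - 27101) = -8193/((6*(-9))*√(8 - 6*(-9)) - 27101) = -8193/(-54*√(8 - 1*(-54)) - 27101) = -8193/(-54*√(8 + 54) - 27101) = -8193/(-54*√62 - 27101) = -8193/(-27101 - 54*√62)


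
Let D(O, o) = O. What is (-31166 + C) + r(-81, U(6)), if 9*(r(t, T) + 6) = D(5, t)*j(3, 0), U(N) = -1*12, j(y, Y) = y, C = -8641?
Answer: -119434/3 ≈ -39811.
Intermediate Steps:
U(N) = -12
r(t, T) = -13/3 (r(t, T) = -6 + (5*3)/9 = -6 + (1/9)*15 = -6 + 5/3 = -13/3)
(-31166 + C) + r(-81, U(6)) = (-31166 - 8641) - 13/3 = -39807 - 13/3 = -119434/3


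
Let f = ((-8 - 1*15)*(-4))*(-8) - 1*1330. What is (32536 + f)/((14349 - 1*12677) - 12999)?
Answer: -30470/11327 ≈ -2.6900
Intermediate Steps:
f = -2066 (f = ((-8 - 15)*(-4))*(-8) - 1330 = -23*(-4)*(-8) - 1330 = 92*(-8) - 1330 = -736 - 1330 = -2066)
(32536 + f)/((14349 - 1*12677) - 12999) = (32536 - 2066)/((14349 - 1*12677) - 12999) = 30470/((14349 - 12677) - 12999) = 30470/(1672 - 12999) = 30470/(-11327) = 30470*(-1/11327) = -30470/11327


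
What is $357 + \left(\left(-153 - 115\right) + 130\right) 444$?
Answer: $-60915$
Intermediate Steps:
$357 + \left(\left(-153 - 115\right) + 130\right) 444 = 357 + \left(-268 + 130\right) 444 = 357 - 61272 = -60915$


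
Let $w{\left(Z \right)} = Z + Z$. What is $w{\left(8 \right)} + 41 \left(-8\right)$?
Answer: $-312$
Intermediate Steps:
$w{\left(Z \right)} = 2 Z$
$w{\left(8 \right)} + 41 \left(-8\right) = 2 \cdot 8 + 41 \left(-8\right) = 16 - 328 = -312$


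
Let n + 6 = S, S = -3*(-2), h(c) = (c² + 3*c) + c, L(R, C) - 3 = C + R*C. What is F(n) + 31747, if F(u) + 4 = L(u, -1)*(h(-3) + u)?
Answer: 31737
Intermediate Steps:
L(R, C) = 3 + C + C*R (L(R, C) = 3 + (C + R*C) = 3 + (C + C*R) = 3 + C + C*R)
h(c) = c² + 4*c
S = 6
n = 0 (n = -6 + 6 = 0)
F(u) = -4 + (-3 + u)*(2 - u) (F(u) = -4 + (3 - 1 - u)*(-3*(4 - 3) + u) = -4 + (2 - u)*(-3*1 + u) = -4 + (2 - u)*(-3 + u) = -4 + (-3 + u)*(2 - u))
F(n) + 31747 = (-10 - 1*0² + 5*0) + 31747 = (-10 - 1*0 + 0) + 31747 = (-10 + 0 + 0) + 31747 = -10 + 31747 = 31737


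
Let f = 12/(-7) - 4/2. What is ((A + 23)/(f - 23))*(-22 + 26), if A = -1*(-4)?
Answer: -756/187 ≈ -4.0428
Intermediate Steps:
A = 4
f = -26/7 (f = 12*(-⅐) - 4*½ = -12/7 - 2 = -26/7 ≈ -3.7143)
((A + 23)/(f - 23))*(-22 + 26) = ((4 + 23)/(-26/7 - 23))*(-22 + 26) = (27/(-187/7))*4 = (27*(-7/187))*4 = -189/187*4 = -756/187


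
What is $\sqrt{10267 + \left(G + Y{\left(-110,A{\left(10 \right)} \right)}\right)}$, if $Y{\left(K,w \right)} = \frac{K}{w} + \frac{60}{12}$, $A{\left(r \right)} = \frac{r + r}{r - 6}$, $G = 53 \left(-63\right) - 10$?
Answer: $\sqrt{6901} \approx 83.072$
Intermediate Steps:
$G = -3349$ ($G = -3339 - 10 = -3349$)
$A{\left(r \right)} = \frac{2 r}{-6 + r}$
$Y{\left(K,w \right)} = 5 + \frac{K}{w}$ ($Y{\left(K,w \right)} = \frac{K}{w} + 60 \cdot \frac{1}{12} = \frac{K}{w} + 5 = 5 + \frac{K}{w}$)
$\sqrt{10267 + \left(G + Y{\left(-110,A{\left(10 \right)} \right)}\right)} = \sqrt{10267 - \left(3344 + 22\right)} = \sqrt{10267 + \left(-3349 + \left(5 - 22\right)\right)} = \sqrt{10267 - 3366} = \sqrt{6901}$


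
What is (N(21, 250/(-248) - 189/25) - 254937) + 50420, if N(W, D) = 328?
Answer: -204189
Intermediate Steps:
(N(21, 250/(-248) - 189/25) - 254937) + 50420 = (328 - 254937) + 50420 = -254609 + 50420 = -204189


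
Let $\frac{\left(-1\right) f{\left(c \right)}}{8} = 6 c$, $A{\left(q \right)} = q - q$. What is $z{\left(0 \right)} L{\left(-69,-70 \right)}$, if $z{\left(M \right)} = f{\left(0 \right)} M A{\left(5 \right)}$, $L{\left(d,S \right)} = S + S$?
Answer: $0$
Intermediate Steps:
$A{\left(q \right)} = 0$
$f{\left(c \right)} = - 48 c$ ($f{\left(c \right)} = - 8 \cdot 6 c = - 48 c$)
$L{\left(d,S \right)} = 2 S$
$z{\left(M \right)} = 0$ ($z{\left(M \right)} = \left(-48\right) 0 M 0 = 0 M 0 = 0 \cdot 0 = 0$)
$z{\left(0 \right)} L{\left(-69,-70 \right)} = 0 \cdot 2 \left(-70\right) = 0 \left(-140\right) = 0$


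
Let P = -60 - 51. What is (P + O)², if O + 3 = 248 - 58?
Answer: 5776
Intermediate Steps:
O = 187 (O = -3 + (248 - 58) = -3 + 190 = 187)
P = -111
(P + O)² = (-111 + 187)² = 76² = 5776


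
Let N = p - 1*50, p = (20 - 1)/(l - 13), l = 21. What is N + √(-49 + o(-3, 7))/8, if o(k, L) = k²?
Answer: -381/8 + I*√10/4 ≈ -47.625 + 0.79057*I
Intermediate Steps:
p = 19/8 (p = (20 - 1)/(21 - 13) = 19/8 ≈ 2.3750)
N = -381/8 (N = 19/8 - 1*50 = 19/8 - 50 = -381/8 ≈ -47.625)
N + √(-49 + o(-3, 7))/8 = -381/8 + √(-49 + (-3)²)/8 = -381/8 + √(-49 + 9)/8 = -381/8 + √(-40)/8 = -381/8 + (2*I*√10)/8 = -381/8 + I*√10/4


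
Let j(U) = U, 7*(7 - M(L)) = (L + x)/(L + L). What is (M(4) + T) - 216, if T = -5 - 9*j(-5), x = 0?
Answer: -2367/14 ≈ -169.07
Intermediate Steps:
M(L) = 97/14 (M(L) = 7 - (L + 0)/(7*(L + L)) = 7 - L/(7*(2*L)) = 7 - L*1/(2*L)/7 = 7 - 1/7*1/2 = 7 - 1/14 = 97/14)
T = 40 (T = -5 - 9*(-5) = -5 + 45 = 40)
(M(4) + T) - 216 = (97/14 + 40) - 216 = 657/14 - 216 = -2367/14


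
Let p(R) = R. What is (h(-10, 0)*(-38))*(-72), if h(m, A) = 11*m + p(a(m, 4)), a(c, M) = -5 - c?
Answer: -287280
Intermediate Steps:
h(m, A) = -5 + 10*m (h(m, A) = 11*m + (-5 - m) = -5 + 10*m)
(h(-10, 0)*(-38))*(-72) = ((-5 + 10*(-10))*(-38))*(-72) = ((-5 - 100)*(-38))*(-72) = -105*(-38)*(-72) = 3990*(-72) = -287280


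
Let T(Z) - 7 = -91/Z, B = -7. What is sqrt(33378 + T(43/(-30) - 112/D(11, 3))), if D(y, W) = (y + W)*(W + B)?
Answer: sqrt(9601855)/17 ≈ 182.28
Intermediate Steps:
D(y, W) = (-7 + W)*(W + y) (D(y, W) = (y + W)*(W - 7) = (W + y)*(-7 + W) = (-7 + W)*(W + y))
T(Z) = 7 - 91/Z
sqrt(33378 + T(43/(-30) - 112/D(11, 3))) = sqrt(33378 + (7 - 91/(43/(-30) - 112/(3**2 - 7*3 - 7*11 + 3*11)))) = sqrt(33378 + (7 - 91/(43*(-1/30) - 112/(9 - 21 - 77 + 33)))) = sqrt(33378 + (7 - 91/(-43/30 - 112/(-56)))) = sqrt(33378 + (7 - 91/(-43/30 - 112*(-1/56)))) = sqrt(33378 + (7 - 91/(-43/30 + 2))) = sqrt(33378 + (7 - 91/17/30)) = sqrt(33378 + (7 - 91*30/17)) = sqrt(33378 + (7 - 2730/17)) = sqrt(33378 - 2611/17) = sqrt(564815/17) = sqrt(9601855)/17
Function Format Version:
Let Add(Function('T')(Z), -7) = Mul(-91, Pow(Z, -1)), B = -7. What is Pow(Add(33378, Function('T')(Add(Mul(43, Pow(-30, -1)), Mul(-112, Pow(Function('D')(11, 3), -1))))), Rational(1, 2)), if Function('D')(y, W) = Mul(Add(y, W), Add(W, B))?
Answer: Mul(Rational(1, 17), Pow(9601855, Rational(1, 2))) ≈ 182.28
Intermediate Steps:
Function('D')(y, W) = Mul(Add(-7, W), Add(W, y)) (Function('D')(y, W) = Mul(Add(y, W), Add(W, -7)) = Mul(Add(W, y), Add(-7, W)) = Mul(Add(-7, W), Add(W, y)))
Function('T')(Z) = Add(7, Mul(-91, Pow(Z, -1)))
Pow(Add(33378, Function('T')(Add(Mul(43, Pow(-30, -1)), Mul(-112, Pow(Function('D')(11, 3), -1))))), Rational(1, 2)) = Pow(Add(33378, Add(7, Mul(-91, Pow(Add(Mul(43, Pow(-30, -1)), Mul(-112, Pow(Add(Pow(3, 2), Mul(-7, 3), Mul(-7, 11), Mul(3, 11)), -1))), -1)))), Rational(1, 2)) = Pow(Add(33378, Add(7, Mul(-91, Pow(Add(Mul(43, Rational(-1, 30)), Mul(-112, Pow(Add(9, -21, -77, 33), -1))), -1)))), Rational(1, 2)) = Pow(Add(33378, Add(7, Mul(-91, Pow(Add(Rational(-43, 30), Mul(-112, Pow(-56, -1))), -1)))), Rational(1, 2)) = Pow(Add(33378, Add(7, Mul(-91, Pow(Add(Rational(-43, 30), Mul(-112, Rational(-1, 56))), -1)))), Rational(1, 2)) = Pow(Add(33378, Add(7, Mul(-91, Pow(Add(Rational(-43, 30), 2), -1)))), Rational(1, 2)) = Pow(Add(33378, Add(7, Mul(-91, Pow(Rational(17, 30), -1)))), Rational(1, 2)) = Pow(Add(33378, Add(7, Mul(-91, Rational(30, 17)))), Rational(1, 2)) = Pow(Add(33378, Add(7, Rational(-2730, 17))), Rational(1, 2)) = Pow(Add(33378, Rational(-2611, 17)), Rational(1, 2)) = Pow(Rational(564815, 17), Rational(1, 2)) = Mul(Rational(1, 17), Pow(9601855, Rational(1, 2)))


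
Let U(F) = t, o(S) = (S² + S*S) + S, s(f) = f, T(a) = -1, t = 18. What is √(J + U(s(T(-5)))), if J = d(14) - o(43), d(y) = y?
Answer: I*√3709 ≈ 60.902*I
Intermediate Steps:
o(S) = S + 2*S² (o(S) = (S² + S²) + S = 2*S² + S = S + 2*S²)
U(F) = 18
J = -3727 (J = 14 - 43*(1 + 2*43) = 14 - 43*(1 + 86) = 14 - 43*87 = 14 - 1*3741 = 14 - 3741 = -3727)
√(J + U(s(T(-5)))) = √(-3727 + 18) = √(-3709) = I*√3709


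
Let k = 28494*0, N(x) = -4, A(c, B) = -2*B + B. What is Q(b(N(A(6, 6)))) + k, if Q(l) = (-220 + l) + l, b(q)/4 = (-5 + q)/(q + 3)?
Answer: -148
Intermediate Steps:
A(c, B) = -B
k = 0
b(q) = 4*(-5 + q)/(3 + q) (b(q) = 4*((-5 + q)/(q + 3)) = 4*((-5 + q)/(3 + q)) = 4*(-5 + q)/(3 + q))
Q(l) = -220 + 2*l
Q(b(N(A(6, 6)))) + k = (-220 + 2*(4*(-5 - 4)/(3 - 4))) + 0 = (-220 + 2*(4*(-9)/(-1))) + 0 = (-220 + 2*(4*(-1)*(-9))) + 0 = (-220 + 2*36) + 0 = (-220 + 72) + 0 = -148 + 0 = -148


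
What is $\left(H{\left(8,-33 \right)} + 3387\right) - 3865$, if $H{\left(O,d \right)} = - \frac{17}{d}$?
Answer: $- \frac{15757}{33} \approx -477.48$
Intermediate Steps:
$\left(H{\left(8,-33 \right)} + 3387\right) - 3865 = \left(- \frac{17}{-33} + 3387\right) - 3865 = \left(\left(-17\right) \left(- \frac{1}{33}\right) + 3387\right) - 3865 = \left(\frac{17}{33} + 3387\right) - 3865 = \frac{111788}{33} - 3865 = - \frac{15757}{33}$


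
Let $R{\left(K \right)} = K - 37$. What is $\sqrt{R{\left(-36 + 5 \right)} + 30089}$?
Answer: $\sqrt{30021} \approx 173.27$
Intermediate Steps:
$R{\left(K \right)} = -37 + K$
$\sqrt{R{\left(-36 + 5 \right)} + 30089} = \sqrt{\left(-37 + \left(-36 + 5\right)\right) + 30089} = \sqrt{\left(-37 - 31\right) + 30089} = \sqrt{-68 + 30089} = \sqrt{30021}$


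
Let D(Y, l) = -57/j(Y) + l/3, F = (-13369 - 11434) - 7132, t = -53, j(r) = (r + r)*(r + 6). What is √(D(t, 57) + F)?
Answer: I*√792165744758/4982 ≈ 178.65*I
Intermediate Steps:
j(r) = 2*r*(6 + r) (j(r) = (2*r)*(6 + r) = 2*r*(6 + r))
F = -31935 (F = -24803 - 7132 = -31935)
D(Y, l) = l/3 - 57/(2*Y*(6 + Y)) (D(Y, l) = -57*1/(2*Y*(6 + Y)) + l/3 = -57/(2*Y*(6 + Y)) + l*(⅓) = -57/(2*Y*(6 + Y)) + l/3 = l/3 - 57/(2*Y*(6 + Y)))
√(D(t, 57) + F) = √((⅙)*(-171 + 2*(-53)*57*(6 - 53))/(-53*(6 - 53)) - 31935) = √((⅙)*(-1/53)*(-171 + 2*(-53)*57*(-47))/(-47) - 31935) = √((⅙)*(-1/53)*(-1/47)*(-171 + 283974) - 31935) = √((⅙)*(-1/53)*(-1/47)*283803 - 31935) = √(94601/4982 - 31935) = √(-159005569/4982) = I*√792165744758/4982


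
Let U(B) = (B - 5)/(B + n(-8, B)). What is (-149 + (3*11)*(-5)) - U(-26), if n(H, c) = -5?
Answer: -315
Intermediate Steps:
U(B) = 1 (U(B) = (B - 5)/(B - 5) = (-5 + B)/(-5 + B) = 1)
(-149 + (3*11)*(-5)) - U(-26) = (-149 + (3*11)*(-5)) - 1*1 = (-149 + 33*(-5)) - 1 = (-149 - 165) - 1 = -314 - 1 = -315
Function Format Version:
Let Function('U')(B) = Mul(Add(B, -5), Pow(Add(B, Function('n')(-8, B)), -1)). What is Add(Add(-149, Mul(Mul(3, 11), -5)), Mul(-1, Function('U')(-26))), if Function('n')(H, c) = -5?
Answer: -315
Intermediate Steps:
Function('U')(B) = 1 (Function('U')(B) = Mul(Add(B, -5), Pow(Add(B, -5), -1)) = Mul(Add(-5, B), Pow(Add(-5, B), -1)) = 1)
Add(Add(-149, Mul(Mul(3, 11), -5)), Mul(-1, Function('U')(-26))) = Add(Add(-149, Mul(Mul(3, 11), -5)), Mul(-1, 1)) = Add(Add(-149, Mul(33, -5)), -1) = Add(Add(-149, -165), -1) = Add(-314, -1) = -315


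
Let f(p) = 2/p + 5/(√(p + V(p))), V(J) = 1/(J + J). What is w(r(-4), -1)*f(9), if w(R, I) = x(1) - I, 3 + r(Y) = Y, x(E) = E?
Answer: 4/9 + 30*√326/163 ≈ 3.7675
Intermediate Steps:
V(J) = 1/(2*J)
r(Y) = -3 + Y
w(R, I) = 1 - I
f(p) = 2/p + 5/√(p + 1/(2*p)) (f(p) = 2/p + 5/(√(p + 1/(2*p))) = 2/p + 5/√(p + 1/(2*p)))
w(r(-4), -1)*f(9) = (1 - 1*(-1))*(2/9 + 5*√2/√(1/9 + 2*9)) = (1 + 1)*(2*(⅑) + 5*√2/√(⅑ + 18)) = 2*(2/9 + 5*√2/√(163/9)) = 2*(2/9 + 5*√2*(3*√163/163)) = 2*(2/9 + 15*√326/163) = 4/9 + 30*√326/163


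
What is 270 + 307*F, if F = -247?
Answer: -75559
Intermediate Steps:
270 + 307*F = 270 + 307*(-247) = 270 - 75829 = -75559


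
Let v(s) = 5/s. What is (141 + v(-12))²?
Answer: 2845969/144 ≈ 19764.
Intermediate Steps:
(141 + v(-12))² = (141 + 5/(-12))² = (141 + 5*(-1/12))² = (141 - 5/12)² = (1687/12)² = 2845969/144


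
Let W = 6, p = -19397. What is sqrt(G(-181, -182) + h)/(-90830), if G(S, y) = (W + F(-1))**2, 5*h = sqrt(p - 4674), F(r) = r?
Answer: -sqrt(625 + 5*I*sqrt(24071))/454150 ≈ -6.2691e-5 - 2.9998e-5*I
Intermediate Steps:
h = I*sqrt(24071)/5 (h = sqrt(-19397 - 4674)/5 = sqrt(-24071)/5 = (I*sqrt(24071))/5 = I*sqrt(24071)/5 ≈ 31.03*I)
G(S, y) = 25 (G(S, y) = (6 - 1)**2 = 5**2 = 25)
sqrt(G(-181, -182) + h)/(-90830) = sqrt(25 + I*sqrt(24071)/5)/(-90830) = sqrt(25 + I*sqrt(24071)/5)*(-1/90830) = -sqrt(25 + I*sqrt(24071)/5)/90830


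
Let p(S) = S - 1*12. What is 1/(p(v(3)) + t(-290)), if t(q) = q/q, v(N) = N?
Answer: -1/8 ≈ -0.12500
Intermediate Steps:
p(S) = -12 + S (p(S) = S - 12 = -12 + S)
t(q) = 1
1/(p(v(3)) + t(-290)) = 1/((-12 + 3) + 1) = 1/(-9 + 1) = 1/(-8) = -1/8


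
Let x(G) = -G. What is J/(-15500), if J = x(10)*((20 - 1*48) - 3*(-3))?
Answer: -19/1550 ≈ -0.012258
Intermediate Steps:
J = 190 (J = (-1*10)*((20 - 1*48) - 3*(-3)) = -10*((20 - 48) + 9) = -10*(-28 + 9) = -10*(-19) = 190)
J/(-15500) = 190/(-15500) = 190*(-1/15500) = -19/1550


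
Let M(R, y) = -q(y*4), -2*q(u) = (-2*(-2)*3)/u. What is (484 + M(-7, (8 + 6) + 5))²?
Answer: 338376025/1444 ≈ 2.3433e+5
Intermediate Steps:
q(u) = -6/u (q(u) = --2*(-2)*3/(2*u) = -4*3/(2*u) = -6/u)
M(R, y) = 3/(2*y) (M(R, y) = -(-6)/(y*4) = -(-6)/(4*y) = -(-6)*1/(4*y) = -(-3)/(2*y) = 3/(2*y))
(484 + M(-7, (8 + 6) + 5))² = (484 + 3/(2*((8 + 6) + 5)))² = (484 + 3/(2*(14 + 5)))² = (484 + (3/2)/19)² = (484 + (3/2)*(1/19))² = (484 + 3/38)² = (18395/38)² = 338376025/1444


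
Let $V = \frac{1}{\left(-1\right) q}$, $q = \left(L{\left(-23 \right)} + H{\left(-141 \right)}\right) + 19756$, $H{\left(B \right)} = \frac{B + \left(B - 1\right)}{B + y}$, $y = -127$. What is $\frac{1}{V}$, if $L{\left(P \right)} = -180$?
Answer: $- \frac{5246651}{268} \approx -19577.0$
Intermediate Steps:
$H{\left(B \right)} = \frac{-1 + 2 B}{-127 + B}$ ($H{\left(B \right)} = \frac{B + \left(B - 1\right)}{B - 127} = \frac{B + \left(B - 1\right)}{-127 + B} = \frac{B + \left(-1 + B\right)}{-127 + B} = \frac{-1 + 2 B}{-127 + B}$)
$q = \frac{5246651}{268}$ ($q = \left(-180 + \frac{-1 + 2 \left(-141\right)}{-127 - 141}\right) + 19756 = \left(-180 + \frac{-1 - 282}{-268}\right) + 19756 = \left(-180 - - \frac{283}{268}\right) + 19756 = \left(-180 + \frac{283}{268}\right) + 19756 = - \frac{47957}{268} + 19756 = \frac{5246651}{268} \approx 19577.0$)
$V = - \frac{268}{5246651}$ ($V = \frac{1}{\left(-1\right) \frac{5246651}{268}} = \frac{1}{- \frac{5246651}{268}} = - \frac{268}{5246651} \approx -5.108 \cdot 10^{-5}$)
$\frac{1}{V} = \frac{1}{- \frac{268}{5246651}} = - \frac{5246651}{268}$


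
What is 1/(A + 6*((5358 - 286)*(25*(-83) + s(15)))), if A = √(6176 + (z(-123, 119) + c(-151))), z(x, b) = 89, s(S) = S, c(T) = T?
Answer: -10448320/655004344933381 - √6114/3930026069600286 ≈ -1.5952e-8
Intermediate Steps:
A = √6114 (A = √(6176 + (89 - 151)) = √(6176 - 62) = √6114 ≈ 78.192)
1/(A + 6*((5358 - 286)*(25*(-83) + s(15)))) = 1/(√6114 + 6*((5358 - 286)*(25*(-83) + 15))) = 1/(√6114 + 6*(5072*(-2075 + 15))) = 1/(√6114 + 6*(5072*(-2060))) = 1/(√6114 + 6*(-10448320)) = 1/(√6114 - 62689920) = 1/(-62689920 + √6114)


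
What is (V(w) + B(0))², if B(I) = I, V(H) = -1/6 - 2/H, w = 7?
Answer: 361/1764 ≈ 0.20465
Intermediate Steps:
V(H) = -⅙ - 2/H (V(H) = -1*⅙ - 2/H = -⅙ - 2/H)
(V(w) + B(0))² = ((⅙)*(-12 - 1*7)/7 + 0)² = ((⅙)*(⅐)*(-12 - 7) + 0)² = ((⅙)*(⅐)*(-19) + 0)² = (-19/42 + 0)² = (-19/42)² = 361/1764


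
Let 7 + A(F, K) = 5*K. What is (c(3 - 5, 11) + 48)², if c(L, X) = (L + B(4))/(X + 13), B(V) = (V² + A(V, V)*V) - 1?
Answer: 1481089/576 ≈ 2571.3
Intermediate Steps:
A(F, K) = -7 + 5*K
B(V) = -1 + V² + V*(-7 + 5*V) (B(V) = (V² + (-7 + 5*V)*V) - 1 = (V² + V*(-7 + 5*V)) - 1 = -1 + V² + V*(-7 + 5*V))
c(L, X) = (67 + L)/(13 + X) (c(L, X) = (L + (-1 - 7*4 + 6*4²))/(X + 13) = (L + (-1 - 28 + 6*16))/(13 + X) = (L + (-1 - 28 + 96))/(13 + X) = (L + 67)/(13 + X) = (67 + L)/(13 + X))
(c(3 - 5, 11) + 48)² = ((67 + (3 - 5))/(13 + 11) + 48)² = ((67 - 2)/24 + 48)² = ((1/24)*65 + 48)² = (65/24 + 48)² = (1217/24)² = 1481089/576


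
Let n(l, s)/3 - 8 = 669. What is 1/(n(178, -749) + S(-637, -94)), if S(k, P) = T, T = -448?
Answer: 1/1583 ≈ 0.00063171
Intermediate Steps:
S(k, P) = -448
n(l, s) = 2031 (n(l, s) = 24 + 3*669 = 24 + 2007 = 2031)
1/(n(178, -749) + S(-637, -94)) = 1/(2031 - 448) = 1/1583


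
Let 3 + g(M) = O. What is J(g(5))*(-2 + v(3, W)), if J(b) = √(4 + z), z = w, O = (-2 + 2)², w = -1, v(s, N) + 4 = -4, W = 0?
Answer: -10*√3 ≈ -17.320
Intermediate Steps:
v(s, N) = -8 (v(s, N) = -4 - 4 = -8)
O = 0 (O = 0² = 0)
z = -1
g(M) = -3 (g(M) = -3 + 0 = -3)
J(b) = √3 (J(b) = √(4 - 1) = √3)
J(g(5))*(-2 + v(3, W)) = √3*(-2 - 8) = √3*(-10) = -10*√3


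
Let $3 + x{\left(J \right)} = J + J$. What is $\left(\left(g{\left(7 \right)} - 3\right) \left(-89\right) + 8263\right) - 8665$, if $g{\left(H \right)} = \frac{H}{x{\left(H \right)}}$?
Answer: $- \frac{2108}{11} \approx -191.64$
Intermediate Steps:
$x{\left(J \right)} = -3 + 2 J$ ($x{\left(J \right)} = -3 + \left(J + J\right) = -3 + 2 J$)
$g{\left(H \right)} = \frac{H}{-3 + 2 H}$
$\left(\left(g{\left(7 \right)} - 3\right) \left(-89\right) + 8263\right) - 8665 = \left(\left(\frac{7}{-3 + 2 \cdot 7} - 3\right) \left(-89\right) + 8263\right) - 8665 = \left(\left(\frac{7}{-3 + 14} - 3\right) \left(-89\right) + 8263\right) - 8665 = \left(\left(\frac{7}{11} - 3\right) \left(-89\right) + 8263\right) - 8665 = \left(\left(- \frac{26}{11}\right) \left(-89\right) + 8263\right) - 8665 = \left(\frac{2314}{11} + 8263\right) - 8665 = \frac{93207}{11} - 8665 = - \frac{2108}{11}$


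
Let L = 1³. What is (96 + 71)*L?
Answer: 167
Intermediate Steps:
L = 1
(96 + 71)*L = (96 + 71)*1 = 167*1 = 167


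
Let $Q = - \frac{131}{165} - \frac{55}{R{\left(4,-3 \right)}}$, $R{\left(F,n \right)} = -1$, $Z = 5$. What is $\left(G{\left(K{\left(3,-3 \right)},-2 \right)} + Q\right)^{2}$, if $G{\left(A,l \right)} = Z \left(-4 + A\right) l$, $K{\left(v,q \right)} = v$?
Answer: $\frac{112232836}{27225} \approx 4122.4$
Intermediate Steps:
$G{\left(A,l \right)} = l \left(-20 + 5 A\right)$ ($G{\left(A,l \right)} = 5 \left(-4 + A\right) l = \left(-20 + 5 A\right) l = l \left(-20 + 5 A\right)$)
$Q = \frac{8944}{165}$ ($Q = - \frac{131}{165} - \frac{55}{-1} = \left(-131\right) \frac{1}{165} - -55 = - \frac{131}{165} + 55 = \frac{8944}{165} \approx 54.206$)
$\left(G{\left(K{\left(3,-3 \right)},-2 \right)} + Q\right)^{2} = \left(5 \left(-2\right) \left(-4 + 3\right) + \frac{8944}{165}\right)^{2} = \left(5 \left(-2\right) \left(-1\right) + \frac{8944}{165}\right)^{2} = \left(10 + \frac{8944}{165}\right)^{2} = \left(\frac{10594}{165}\right)^{2} = \frac{112232836}{27225}$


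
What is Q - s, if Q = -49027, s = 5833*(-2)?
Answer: -37361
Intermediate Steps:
s = -11666
Q - s = -49027 - 1*(-11666) = -49027 + 11666 = -37361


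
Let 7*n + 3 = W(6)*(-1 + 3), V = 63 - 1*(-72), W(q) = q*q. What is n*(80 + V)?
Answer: 14835/7 ≈ 2119.3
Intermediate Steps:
W(q) = q**2
V = 135 (V = 63 + 72 = 135)
n = 69/7 (n = -3/7 + (6**2*(-1 + 3))/7 = -3/7 + (36*2)/7 = -3/7 + (1/7)*72 = -3/7 + 72/7 = 69/7 ≈ 9.8571)
n*(80 + V) = 69*(80 + 135)/7 = (69/7)*215 = 14835/7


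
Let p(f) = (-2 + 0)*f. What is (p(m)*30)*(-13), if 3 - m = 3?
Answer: 0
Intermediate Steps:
m = 0 (m = 3 - 1*3 = 3 - 3 = 0)
p(f) = -2*f
(p(m)*30)*(-13) = (-2*0*30)*(-13) = (0*30)*(-13) = 0*(-13) = 0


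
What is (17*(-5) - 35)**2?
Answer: 14400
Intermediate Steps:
(17*(-5) - 35)**2 = (-85 - 35)**2 = (-120)**2 = 14400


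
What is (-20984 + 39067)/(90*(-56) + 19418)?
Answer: 1391/1106 ≈ 1.2577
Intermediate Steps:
(-20984 + 39067)/(90*(-56) + 19418) = 18083/(-5040 + 19418) = 18083/14378 = 18083*(1/14378) = 1391/1106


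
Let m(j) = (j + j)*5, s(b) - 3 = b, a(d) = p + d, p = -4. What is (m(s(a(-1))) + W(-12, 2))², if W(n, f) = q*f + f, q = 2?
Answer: 196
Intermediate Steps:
a(d) = -4 + d
W(n, f) = 3*f (W(n, f) = 2*f + f = 3*f)
s(b) = 3 + b
m(j) = 10*j (m(j) = (2*j)*5 = 10*j)
(m(s(a(-1))) + W(-12, 2))² = (10*(3 + (-4 - 1)) + 3*2)² = (10*(3 - 5) + 6)² = (10*(-2) + 6)² = (-20 + 6)² = (-14)² = 196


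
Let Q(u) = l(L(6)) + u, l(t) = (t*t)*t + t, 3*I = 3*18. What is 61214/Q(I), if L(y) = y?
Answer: 30607/120 ≈ 255.06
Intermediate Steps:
I = 18 (I = (3*18)/3 = (1/3)*54 = 18)
l(t) = t + t**3 (l(t) = t**2*t + t = t**3 + t = t + t**3)
Q(u) = 222 + u (Q(u) = (6 + 6**3) + u = (6 + 216) + u = 222 + u)
61214/Q(I) = 61214/(222 + 18) = 61214/240 = 61214*(1/240) = 30607/120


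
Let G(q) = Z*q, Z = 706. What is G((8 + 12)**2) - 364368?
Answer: -81968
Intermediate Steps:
G(q) = 706*q
G((8 + 12)**2) - 364368 = 706*(8 + 12)**2 - 364368 = 706*20**2 - 364368 = 706*400 - 364368 = 282400 - 364368 = -81968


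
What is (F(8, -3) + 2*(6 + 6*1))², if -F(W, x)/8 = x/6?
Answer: 784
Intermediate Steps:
F(W, x) = -4*x/3 (F(W, x) = -8*x/6 = -4*x/3)
(F(8, -3) + 2*(6 + 6*1))² = (-4/3*(-3) + 2*(6 + 6*1))² = (4 + 2*(6 + 6))² = (4 + 2*12)² = (4 + 24)² = 28² = 784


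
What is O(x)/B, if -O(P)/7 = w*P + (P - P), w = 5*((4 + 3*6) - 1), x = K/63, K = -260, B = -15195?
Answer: -1820/9117 ≈ -0.19963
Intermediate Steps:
x = -260/63 ≈ -4.1270
w = 105 (w = 5*((4 + 18) - 1) = 5*(22 - 1) = 5*21 = 105)
O(P) = -735*P (O(P) = -7*(105*P + (P - P)) = -7*(105*P + 0) = -735*P)
O(x)/B = -735*(-260/63)/(-15195) = (9100/3)*(-1/15195) = -1820/9117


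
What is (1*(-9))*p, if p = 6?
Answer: -54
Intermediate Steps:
(1*(-9))*p = (1*(-9))*6 = -9*6 = -54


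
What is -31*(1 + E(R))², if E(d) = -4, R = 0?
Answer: -279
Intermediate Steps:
-31*(1 + E(R))² = -31*(1 - 4)² = -31*(-3)² = -31*9 = -279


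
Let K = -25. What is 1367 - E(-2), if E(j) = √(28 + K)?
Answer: 1367 - √3 ≈ 1365.3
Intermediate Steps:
E(j) = √3 (E(j) = √(28 - 25) = √3)
1367 - E(-2) = 1367 - √3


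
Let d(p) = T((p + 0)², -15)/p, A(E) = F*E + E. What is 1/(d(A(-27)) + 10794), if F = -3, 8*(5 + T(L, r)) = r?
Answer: 432/4662953 ≈ 9.2645e-5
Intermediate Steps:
T(L, r) = -5 + r/8
A(E) = -2*E (A(E) = -3*E + E = -2*E)
d(p) = -55/(8*p) (d(p) = (-5 + (⅛)*(-15))/p = (-5 - 15/8)/p = -55/(8*p))
1/(d(A(-27)) + 10794) = 1/(-55/(8*((-2*(-27)))) + 10794) = 1/(-55/8/54 + 10794) = 1/(-55/8*1/54 + 10794) = 1/(-55/432 + 10794) = 1/(4662953/432) = 432/4662953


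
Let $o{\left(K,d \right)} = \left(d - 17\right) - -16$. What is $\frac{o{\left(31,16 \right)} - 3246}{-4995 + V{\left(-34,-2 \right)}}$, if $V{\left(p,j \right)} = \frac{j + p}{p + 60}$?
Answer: $\frac{4667}{7217} \approx 0.64667$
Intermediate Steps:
$V{\left(p,j \right)} = \frac{j + p}{60 + p}$
$o{\left(K,d \right)} = -1 + d$ ($o{\left(K,d \right)} = \left(-17 + d\right) + 16 = -1 + d$)
$\frac{o{\left(31,16 \right)} - 3246}{-4995 + V{\left(-34,-2 \right)}} = \frac{\left(-1 + 16\right) - 3246}{-4995 + \frac{-2 - 34}{60 - 34}} = \frac{15 - 3246}{-4995 + \frac{1}{26} \left(-36\right)} = - \frac{3231}{-4995 + \frac{1}{26} \left(-36\right)} = - \frac{3231}{-4995 - \frac{18}{13}} = - \frac{3231}{- \frac{64953}{13}} = \left(-3231\right) \left(- \frac{13}{64953}\right) = \frac{4667}{7217}$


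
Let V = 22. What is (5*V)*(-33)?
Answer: -3630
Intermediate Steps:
(5*V)*(-33) = (5*22)*(-33) = 110*(-33) = -3630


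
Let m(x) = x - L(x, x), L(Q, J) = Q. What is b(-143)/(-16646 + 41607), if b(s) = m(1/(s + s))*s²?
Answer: 0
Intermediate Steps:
m(x) = 0 (m(x) = x - x = 0)
b(s) = 0 (b(s) = 0*s² = 0)
b(-143)/(-16646 + 41607) = 0/(-16646 + 41607) = 0/24961 = 0*(1/24961) = 0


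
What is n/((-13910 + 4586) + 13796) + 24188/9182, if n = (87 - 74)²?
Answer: 4220019/1579304 ≈ 2.6721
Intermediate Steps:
n = 169 (n = 13² = 169)
n/((-13910 + 4586) + 13796) + 24188/9182 = 169/((-13910 + 4586) + 13796) + 24188/9182 = 169/(-9324 + 13796) + 24188*(1/9182) = 169/4472 + 12094/4591 = 169*(1/4472) + 12094/4591 = 13/344 + 12094/4591 = 4220019/1579304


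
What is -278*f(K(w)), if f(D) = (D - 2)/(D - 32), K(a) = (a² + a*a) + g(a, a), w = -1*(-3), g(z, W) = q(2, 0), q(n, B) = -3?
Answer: 3614/17 ≈ 212.59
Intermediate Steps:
g(z, W) = -3
w = 3
K(a) = -3 + 2*a² (K(a) = (a² + a*a) - 3 = (a² + a²) - 3 = 2*a² - 3 = -3 + 2*a²)
f(D) = (-2 + D)/(-32 + D)
-278*f(K(w)) = -278*(-2 + (-3 + 2*3²))/(-32 + (-3 + 2*3²)) = -278*(-2 + (-3 + 2*9))/(-32 + (-3 + 2*9)) = -278*(-2 + (-3 + 18))/(-32 + (-3 + 18)) = -278*(-2 + 15)/(-32 + 15) = -278*13/(-17) = -(-278)*13/17 = -278*(-13/17) = 3614/17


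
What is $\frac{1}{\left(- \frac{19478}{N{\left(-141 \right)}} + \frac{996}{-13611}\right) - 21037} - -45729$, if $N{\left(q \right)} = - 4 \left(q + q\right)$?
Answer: $\frac{2463662640298035}{53875279207} \approx 45729.0$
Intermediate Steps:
$N{\left(q \right)} = - 8 q$ ($N{\left(q \right)} = - 4 \cdot 2 q = - 8 q$)
$\frac{1}{\left(- \frac{19478}{N{\left(-141 \right)}} + \frac{996}{-13611}\right) - 21037} - -45729 = \frac{1}{\left(- \frac{19478}{\left(-8\right) \left(-141\right)} + \frac{996}{-13611}\right) - 21037} - -45729 = \frac{1}{\left(- \frac{19478}{1128} + 996 \left(- \frac{1}{13611}\right)\right) - 21037} + 45729 = \frac{1}{\left(\left(-19478\right) \frac{1}{1128} - \frac{332}{4537}\right) - 21037} + 45729 = \frac{1}{\left(- \frac{9739}{564} - \frac{332}{4537}\right) - 21037} + 45729 = \frac{1}{- \frac{44373091}{2558868} - 21037} + 45729 = \frac{1}{- \frac{53875279207}{2558868}} + 45729 = - \frac{2558868}{53875279207} + 45729 = \frac{2463662640298035}{53875279207}$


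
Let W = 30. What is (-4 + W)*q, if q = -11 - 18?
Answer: -754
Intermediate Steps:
q = -29
(-4 + W)*q = (-4 + 30)*(-29) = 26*(-29) = -754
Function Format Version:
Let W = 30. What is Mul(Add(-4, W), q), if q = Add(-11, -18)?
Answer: -754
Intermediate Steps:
q = -29
Mul(Add(-4, W), q) = Mul(Add(-4, 30), -29) = Mul(26, -29) = -754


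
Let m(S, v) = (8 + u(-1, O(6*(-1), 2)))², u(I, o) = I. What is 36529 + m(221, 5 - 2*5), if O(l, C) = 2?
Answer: 36578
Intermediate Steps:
m(S, v) = 49 (m(S, v) = (8 - 1)² = 7² = 49)
36529 + m(221, 5 - 2*5) = 36529 + 49 = 36578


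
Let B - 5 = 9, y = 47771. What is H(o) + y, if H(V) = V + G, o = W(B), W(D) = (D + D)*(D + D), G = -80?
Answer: 48475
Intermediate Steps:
B = 14 (B = 5 + 9 = 14)
W(D) = 4*D² (W(D) = (2*D)*(2*D) = 4*D²)
o = 784 (o = 4*14² = 4*196 = 784)
H(V) = -80 + V (H(V) = V - 80 = -80 + V)
H(o) + y = (-80 + 784) + 47771 = 704 + 47771 = 48475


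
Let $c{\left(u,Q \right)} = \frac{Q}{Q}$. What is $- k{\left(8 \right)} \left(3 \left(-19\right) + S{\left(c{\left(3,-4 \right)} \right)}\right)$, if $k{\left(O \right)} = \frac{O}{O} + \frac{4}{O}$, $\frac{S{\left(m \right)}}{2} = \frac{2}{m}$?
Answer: $\frac{159}{2} \approx 79.5$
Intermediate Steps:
$c{\left(u,Q \right)} = 1$
$S{\left(m \right)} = \frac{4}{m}$ ($S{\left(m \right)} = 2 \frac{2}{m} = \frac{4}{m}$)
$k{\left(O \right)} = 1 + \frac{4}{O}$
$- k{\left(8 \right)} \left(3 \left(-19\right) + S{\left(c{\left(3,-4 \right)} \right)}\right) = - \frac{4 + 8}{8} \left(3 \left(-19\right) + \frac{4}{1}\right) = - \frac{1}{8} \cdot 12 \left(-57 + 4 \cdot 1\right) = - \frac{3 \left(-57 + 4\right)}{2} = - \frac{3 \left(-53\right)}{2} = \left(-1\right) \left(- \frac{159}{2}\right) = \frac{159}{2}$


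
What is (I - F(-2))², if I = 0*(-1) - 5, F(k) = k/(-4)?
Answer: 121/4 ≈ 30.250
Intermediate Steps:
F(k) = -k/4 (F(k) = k*(-¼) = -k/4)
I = -5 (I = 0 - 5 = -5)
(I - F(-2))² = (-5 - (-1)*(-2)/4)² = (-5 - 1*½)² = (-5 - ½)² = (-11/2)² = 121/4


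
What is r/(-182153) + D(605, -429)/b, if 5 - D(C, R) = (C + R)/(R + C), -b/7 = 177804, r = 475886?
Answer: -148075442255/56678181021 ≈ -2.6126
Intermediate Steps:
b = -1244628 (b = -7*177804 = -1244628)
D(C, R) = 4 (D(C, R) = 5 - (C + R)/(R + C) = 5 - (C + R)/(C + R) = 5 - 1*1 = 5 - 1 = 4)
r/(-182153) + D(605, -429)/b = 475886/(-182153) + 4/(-1244628) = 475886*(-1/182153) + 4*(-1/1244628) = -475886/182153 - 1/311157 = -148075442255/56678181021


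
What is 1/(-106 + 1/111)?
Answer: -111/11765 ≈ -0.0094348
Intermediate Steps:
1/(-106 + 1/111) = 1/(-11765/111) = -111/11765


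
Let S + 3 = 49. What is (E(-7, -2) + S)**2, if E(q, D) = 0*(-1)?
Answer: 2116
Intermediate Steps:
S = 46 (S = -3 + 49 = 46)
E(q, D) = 0
(E(-7, -2) + S)**2 = (0 + 46)**2 = 46**2 = 2116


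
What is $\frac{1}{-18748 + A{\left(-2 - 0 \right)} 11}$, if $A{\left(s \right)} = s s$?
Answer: $- \frac{1}{18704} \approx -5.3464 \cdot 10^{-5}$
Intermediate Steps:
$A{\left(s \right)} = s^{2}$
$\frac{1}{-18748 + A{\left(-2 - 0 \right)} 11} = \frac{1}{-18748 + \left(-2 - 0\right)^{2} \cdot 11} = \frac{1}{-18748 + \left(-2 + 0\right)^{2} \cdot 11} = \frac{1}{-18748 + \left(-2\right)^{2} \cdot 11} = \frac{1}{-18748 + 4 \cdot 11} = \frac{1}{-18748 + 44} = \frac{1}{-18704} = - \frac{1}{18704}$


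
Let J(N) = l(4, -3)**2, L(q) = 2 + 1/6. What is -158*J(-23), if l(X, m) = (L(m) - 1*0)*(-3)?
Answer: -13351/2 ≈ -6675.5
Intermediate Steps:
L(q) = 13/6 (L(q) = 2 + 1/6 = 13/6)
l(X, m) = -13/2 (l(X, m) = (13/6 - 1*0)*(-3) = (13/6 + 0)*(-3) = (13/6)*(-3) = -13/2)
J(N) = 169/4 (J(N) = (-13/2)**2 = 169/4)
-158*J(-23) = -158*169/4 = -13351/2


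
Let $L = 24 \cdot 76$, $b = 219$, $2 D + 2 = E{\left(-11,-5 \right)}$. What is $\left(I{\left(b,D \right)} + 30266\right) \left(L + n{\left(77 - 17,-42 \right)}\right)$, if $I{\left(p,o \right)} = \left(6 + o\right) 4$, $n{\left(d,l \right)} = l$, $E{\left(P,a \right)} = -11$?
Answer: $53930448$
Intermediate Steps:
$D = - \frac{13}{2}$ ($D = -1 + \frac{1}{2} \left(-11\right) = -1 - \frac{11}{2} = - \frac{13}{2} \approx -6.5$)
$I{\left(p,o \right)} = 24 + 4 o$
$L = 1824$
$\left(I{\left(b,D \right)} + 30266\right) \left(L + n{\left(77 - 17,-42 \right)}\right) = \left(\left(24 + 4 \left(- \frac{13}{2}\right)\right) + 30266\right) \left(1824 - 42\right) = \left(\left(24 - 26\right) + 30266\right) 1782 = \left(-2 + 30266\right) 1782 = 30264 \cdot 1782 = 53930448$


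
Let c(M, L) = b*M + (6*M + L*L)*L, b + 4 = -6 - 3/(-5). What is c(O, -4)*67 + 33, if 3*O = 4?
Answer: -108581/15 ≈ -7238.7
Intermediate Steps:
O = 4/3 (O = (⅓)*4 = 4/3 ≈ 1.3333)
b = -47/5 (b = -4 + (-6 - 3/(-5)) = -4 + (-6 - 3*(-1)/5) = -4 + (-6 - 1*(-⅗)) = -4 + (-6 + ⅗) = -4 - 27/5 = -47/5 ≈ -9.4000)
c(M, L) = -47*M/5 + L*(L² + 6*M) (c(M, L) = -47*M/5 + (6*M + L*L)*L = -47*M/5 + (6*M + L²)*L = -47*M/5 + (L² + 6*M)*L = -47*M/5 + L*(L² + 6*M))
c(O, -4)*67 + 33 = ((-4)³ - 47/5*4/3 + 6*(-4)*(4/3))*67 + 33 = (-64 - 188/15 - 32)*67 + 33 = -1628/15*67 + 33 = -109076/15 + 33 = -108581/15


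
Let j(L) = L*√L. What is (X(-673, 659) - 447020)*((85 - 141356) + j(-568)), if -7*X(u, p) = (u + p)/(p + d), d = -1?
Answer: 20776666494909/329 + 167071041744*I*√142/329 ≈ 6.3151e+10 + 6.0513e+9*I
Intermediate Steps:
X(u, p) = -(p + u)/(7*(-1 + p)) (X(u, p) = -(u + p)/(7*(p - 1)) = -(p + u)/(7*(-1 + p)))
j(L) = L^(3/2)
(X(-673, 659) - 447020)*((85 - 141356) + j(-568)) = ((-1*659 - 1*(-673))/(7*(-1 + 659)) - 447020)*((85 - 141356) + (-568)^(3/2)) = ((⅐)*(-659 + 673)/658 - 447020)*(-141271 - 1136*I*√142) = ((⅐)*(1/658)*14 - 447020)*(-141271 - 1136*I*√142) = (1/329 - 447020)*(-141271 - 1136*I*√142) = -147069579*(-141271 - 1136*I*√142)/329 = 20776666494909/329 + 167071041744*I*√142/329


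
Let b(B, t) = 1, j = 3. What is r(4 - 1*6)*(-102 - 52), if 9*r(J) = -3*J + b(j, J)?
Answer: -1078/9 ≈ -119.78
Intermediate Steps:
r(J) = ⅑ - J/3 (r(J) = (-3*J + 1)/9 = (1 - 3*J)/9 = ⅑ - J/3)
r(4 - 1*6)*(-102 - 52) = (⅑ - (4 - 1*6)/3)*(-102 - 52) = (⅑ - (4 - 6)/3)*(-154) = (⅑ - ⅓*(-2))*(-154) = (⅑ + ⅔)*(-154) = (7/9)*(-154) = -1078/9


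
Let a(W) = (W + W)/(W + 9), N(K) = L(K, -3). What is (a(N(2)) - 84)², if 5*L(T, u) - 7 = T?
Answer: 63001/9 ≈ 7000.1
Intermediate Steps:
L(T, u) = 7/5 + T/5
N(K) = 7/5 + K/5
a(W) = 2*W/(9 + W) (a(W) = (2*W)/(9 + W) = 2*W/(9 + W))
(a(N(2)) - 84)² = (2*(7/5 + (⅕)*2)/(9 + (7/5 + (⅕)*2)) - 84)² = (2*(7/5 + ⅖)/(9 + (7/5 + ⅖)) - 84)² = (2*(9/5)/(9 + 9/5) - 84)² = (2*(9/5)/(54/5) - 84)² = (2*(9/5)*(5/54) - 84)² = (⅓ - 84)² = (-251/3)² = 63001/9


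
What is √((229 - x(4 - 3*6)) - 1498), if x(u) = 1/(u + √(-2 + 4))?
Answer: √(-17765 + 1269*√2)/√(14 - √2) ≈ 35.622*I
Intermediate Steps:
x(u) = 1/(u + √2)
√((229 - x(4 - 3*6)) - 1498) = √((229 - 1/((4 - 3*6) + √2)) - 1498) = √((229 - 1/((4 - 18) + √2)) - 1498) = √((229 - 1/(-14 + √2)) - 1498) = √(-1269 - 1/(-14 + √2))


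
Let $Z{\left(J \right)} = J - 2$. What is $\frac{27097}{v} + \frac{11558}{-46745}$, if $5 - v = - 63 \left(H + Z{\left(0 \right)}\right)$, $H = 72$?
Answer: $\frac{243124139}{41275835} \approx 5.8902$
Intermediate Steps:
$Z{\left(J \right)} = -2 + J$ ($Z{\left(J \right)} = J - 2 = -2 + J$)
$v = 4415$ ($v = 5 - - 63 \left(72 + \left(-2 + 0\right)\right) = 5 - - 63 \left(72 - 2\right) = 5 - \left(-63\right) 70 = 5 - -4410 = 5 + 4410 = 4415$)
$\frac{27097}{v} + \frac{11558}{-46745} = \frac{27097}{4415} + \frac{11558}{-46745} = 27097 \cdot \frac{1}{4415} + 11558 \left(- \frac{1}{46745}\right) = \frac{27097}{4415} - \frac{11558}{46745} = \frac{243124139}{41275835}$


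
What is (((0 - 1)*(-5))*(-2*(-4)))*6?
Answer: 240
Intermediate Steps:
(((0 - 1)*(-5))*(-2*(-4)))*6 = (-1*(-5)*8)*6 = (5*8)*6 = 40*6 = 240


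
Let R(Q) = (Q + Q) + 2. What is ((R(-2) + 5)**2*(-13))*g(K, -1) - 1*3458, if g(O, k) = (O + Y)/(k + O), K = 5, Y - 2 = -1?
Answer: -7267/2 ≈ -3633.5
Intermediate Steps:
Y = 1 (Y = 2 - 1 = 1)
R(Q) = 2 + 2*Q (R(Q) = 2*Q + 2 = 2 + 2*Q)
g(O, k) = (1 + O)/(O + k) (g(O, k) = (O + 1)/(k + O) = (1 + O)/(O + k))
((R(-2) + 5)**2*(-13))*g(K, -1) - 1*3458 = (((2 + 2*(-2)) + 5)**2*(-13))*((1 + 5)/(5 - 1)) - 1*3458 = (((2 - 4) + 5)**2*(-13))*(6/4) - 3458 = ((-2 + 5)**2*(-13))*((1/4)*6) - 3458 = (3**2*(-13))*(3/2) - 3458 = (9*(-13))*(3/2) - 3458 = -117*3/2 - 3458 = -351/2 - 3458 = -7267/2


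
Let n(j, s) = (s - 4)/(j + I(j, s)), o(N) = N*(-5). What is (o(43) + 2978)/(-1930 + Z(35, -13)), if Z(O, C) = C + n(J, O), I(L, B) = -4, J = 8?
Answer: -11052/7741 ≈ -1.4277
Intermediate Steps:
o(N) = -5*N
n(j, s) = (-4 + s)/(-4 + j) (n(j, s) = (s - 4)/(j - 4) = (-4 + s)/(-4 + j))
Z(O, C) = -1 + C + O/4 (Z(O, C) = C + (-4 + O)/(-4 + 8) = C + (-4 + O)/4 = C + (-1 + O/4) = -1 + C + O/4)
(o(43) + 2978)/(-1930 + Z(35, -13)) = (-5*43 + 2978)/(-1930 + (-1 - 13 + (1/4)*35)) = (-215 + 2978)/(-1930 + (-1 - 13 + 35/4)) = 2763/(-1930 - 21/4) = 2763/(-7741/4) = 2763*(-4/7741) = -11052/7741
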